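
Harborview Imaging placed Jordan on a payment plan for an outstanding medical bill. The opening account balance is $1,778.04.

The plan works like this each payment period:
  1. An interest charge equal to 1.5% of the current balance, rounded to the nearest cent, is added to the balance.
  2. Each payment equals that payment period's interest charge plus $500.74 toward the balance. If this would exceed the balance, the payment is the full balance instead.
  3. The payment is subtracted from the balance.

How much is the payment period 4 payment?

Payment period 1: $1,778.04 +$26.67 interest = $1,804.71; pay $527.41 → $1,277.30
Payment period 2: $1,277.30 +$19.16 interest = $1,296.46; pay $519.90 → $776.56
Payment period 3: $776.56 +$11.65 interest = $788.21; pay $512.39 → $275.82
Payment period 4: $275.82 +$4.14 interest = $279.96; pay $279.96 → $0.00

$279.96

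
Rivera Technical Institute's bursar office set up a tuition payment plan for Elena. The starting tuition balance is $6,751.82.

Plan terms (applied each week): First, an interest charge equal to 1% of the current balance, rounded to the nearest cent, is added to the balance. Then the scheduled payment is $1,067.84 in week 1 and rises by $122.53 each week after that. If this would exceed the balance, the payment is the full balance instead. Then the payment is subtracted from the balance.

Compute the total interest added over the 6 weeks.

$228.37

Week 1: $6,751.82 +$67.52 interest = $6,819.34; pay $1,067.84 → $5,751.50
Week 2: $5,751.50 +$57.52 interest = $5,809.02; pay $1,190.37 → $4,618.65
Week 3: $4,618.65 +$46.19 interest = $4,664.84; pay $1,312.90 → $3,351.94
Week 4: $3,351.94 +$33.52 interest = $3,385.46; pay $1,435.43 → $1,950.03
Week 5: $1,950.03 +$19.50 interest = $1,969.53; pay $1,557.96 → $411.57
Week 6: $411.57 +$4.12 interest = $415.69; pay $415.69 → $0.00
Total interest: $67.52 + $57.52 + $46.19 + $33.52 + $19.50 + $4.12 = $228.37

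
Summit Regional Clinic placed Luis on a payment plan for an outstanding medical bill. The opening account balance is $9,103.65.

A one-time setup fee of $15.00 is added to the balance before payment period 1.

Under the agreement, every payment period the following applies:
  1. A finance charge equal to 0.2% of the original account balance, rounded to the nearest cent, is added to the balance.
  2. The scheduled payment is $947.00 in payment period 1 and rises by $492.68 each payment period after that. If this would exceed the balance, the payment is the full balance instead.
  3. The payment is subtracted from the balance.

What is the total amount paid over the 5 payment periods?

$9,209.70

Payment period 1: opening $9,118.65; interest $18.21 → $9,136.86; payment $947.00; balance $8,189.86
Payment period 2: opening $8,189.86; interest $18.21 → $8,208.07; payment $1,439.68; balance $6,768.39
Payment period 3: opening $6,768.39; interest $18.21 → $6,786.60; payment $1,932.36; balance $4,854.24
Payment period 4: opening $4,854.24; interest $18.21 → $4,872.45; payment $2,425.04; balance $2,447.41
Payment period 5: opening $2,447.41; interest $18.21 → $2,465.62; payment $2,465.62; balance $0.00
Total paid: $9,209.70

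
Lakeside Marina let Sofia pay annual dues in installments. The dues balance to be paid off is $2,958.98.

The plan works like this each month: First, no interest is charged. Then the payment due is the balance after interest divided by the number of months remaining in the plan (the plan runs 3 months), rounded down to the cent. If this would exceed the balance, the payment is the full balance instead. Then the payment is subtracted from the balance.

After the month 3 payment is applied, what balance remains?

Month 1: $2,958.98 − $986.32 → $1,972.66
Month 2: $1,972.66 − $986.33 → $986.33
Month 3: $986.33 − $986.33 → $0.00

$0.00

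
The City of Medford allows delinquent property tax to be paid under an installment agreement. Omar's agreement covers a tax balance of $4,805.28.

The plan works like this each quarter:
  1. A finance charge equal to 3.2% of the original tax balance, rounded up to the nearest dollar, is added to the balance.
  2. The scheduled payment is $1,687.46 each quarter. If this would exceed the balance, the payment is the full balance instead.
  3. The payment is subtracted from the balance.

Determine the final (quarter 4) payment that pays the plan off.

Quarter 1: opening $4,805.28; interest $154.00 → $4,959.28; payment $1,687.46; balance $3,271.82
Quarter 2: opening $3,271.82; interest $154.00 → $3,425.82; payment $1,687.46; balance $1,738.36
Quarter 3: opening $1,738.36; interest $154.00 → $1,892.36; payment $1,687.46; balance $204.90
Quarter 4: opening $204.90; interest $154.00 → $358.90; payment $358.90; balance $0.00

$358.90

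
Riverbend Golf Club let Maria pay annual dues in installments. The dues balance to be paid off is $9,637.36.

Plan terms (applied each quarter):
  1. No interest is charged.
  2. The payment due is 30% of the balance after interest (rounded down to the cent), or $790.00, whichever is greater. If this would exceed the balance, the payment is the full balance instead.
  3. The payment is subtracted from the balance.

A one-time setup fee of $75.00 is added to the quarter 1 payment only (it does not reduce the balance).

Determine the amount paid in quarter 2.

$2,023.84

# | Opening | Payment | Fee | End bal
1 | $9,637.36 | $2,891.20 | $75.00 | $6,746.16
2 | $6,746.16 | $2,023.84 | — | $4,722.32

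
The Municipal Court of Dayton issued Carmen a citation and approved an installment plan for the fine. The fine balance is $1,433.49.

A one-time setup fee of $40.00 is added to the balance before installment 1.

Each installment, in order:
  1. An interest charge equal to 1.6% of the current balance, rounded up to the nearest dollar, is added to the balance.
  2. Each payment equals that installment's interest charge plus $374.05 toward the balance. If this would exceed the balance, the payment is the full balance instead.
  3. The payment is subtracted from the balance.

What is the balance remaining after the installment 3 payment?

$351.34

# | Opening | Interest | Payment | End bal
1 | $1,473.49 | $24.00 | $398.05 | $1,099.44
2 | $1,099.44 | $18.00 | $392.05 | $725.39
3 | $725.39 | $12.00 | $386.05 | $351.34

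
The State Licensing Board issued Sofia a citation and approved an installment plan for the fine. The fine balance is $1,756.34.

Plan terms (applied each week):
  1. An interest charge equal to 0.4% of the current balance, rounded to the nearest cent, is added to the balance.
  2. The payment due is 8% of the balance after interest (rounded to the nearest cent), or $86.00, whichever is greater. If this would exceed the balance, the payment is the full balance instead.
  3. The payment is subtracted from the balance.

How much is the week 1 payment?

Week 1: $1,756.34 +$7.03 interest = $1,763.37; pay $141.07 → $1,622.30

$141.07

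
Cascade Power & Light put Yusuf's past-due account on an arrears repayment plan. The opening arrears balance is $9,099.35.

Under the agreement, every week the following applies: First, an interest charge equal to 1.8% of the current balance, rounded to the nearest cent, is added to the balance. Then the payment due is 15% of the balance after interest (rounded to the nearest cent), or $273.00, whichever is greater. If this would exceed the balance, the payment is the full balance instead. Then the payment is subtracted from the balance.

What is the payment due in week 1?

Week 1: opening $9,099.35; interest $163.79 → $9,263.14; payment $1,389.47; balance $7,873.67

$1,389.47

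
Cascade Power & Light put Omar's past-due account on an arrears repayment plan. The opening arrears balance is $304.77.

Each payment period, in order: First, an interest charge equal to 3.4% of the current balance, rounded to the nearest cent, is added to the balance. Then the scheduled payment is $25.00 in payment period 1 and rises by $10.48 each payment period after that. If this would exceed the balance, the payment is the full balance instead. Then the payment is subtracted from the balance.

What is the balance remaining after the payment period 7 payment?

Payment period 1: opening $304.77; interest $10.36 → $315.13; payment $25.00; balance $290.13
Payment period 2: opening $290.13; interest $9.86 → $299.99; payment $35.48; balance $264.51
Payment period 3: opening $264.51; interest $8.99 → $273.50; payment $45.96; balance $227.54
Payment period 4: opening $227.54; interest $7.74 → $235.28; payment $56.44; balance $178.84
Payment period 5: opening $178.84; interest $6.08 → $184.92; payment $66.92; balance $118.00
Payment period 6: opening $118.00; interest $4.01 → $122.01; payment $77.40; balance $44.61
Payment period 7: opening $44.61; interest $1.52 → $46.13; payment $46.13; balance $0.00

$0.00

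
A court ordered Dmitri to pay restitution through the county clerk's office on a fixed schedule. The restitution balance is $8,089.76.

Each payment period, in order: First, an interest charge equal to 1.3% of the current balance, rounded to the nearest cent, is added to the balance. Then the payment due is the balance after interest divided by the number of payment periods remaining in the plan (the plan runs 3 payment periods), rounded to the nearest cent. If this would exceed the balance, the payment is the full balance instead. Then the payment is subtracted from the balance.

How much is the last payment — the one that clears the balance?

# | Opening | Interest | Payment | End bal
1 | $8,089.76 | $105.17 | $2,731.64 | $5,463.29
2 | $5,463.29 | $71.02 | $2,767.16 | $2,767.15
3 | $2,767.15 | $35.97 | $2,803.12 | $0.00

$2,803.12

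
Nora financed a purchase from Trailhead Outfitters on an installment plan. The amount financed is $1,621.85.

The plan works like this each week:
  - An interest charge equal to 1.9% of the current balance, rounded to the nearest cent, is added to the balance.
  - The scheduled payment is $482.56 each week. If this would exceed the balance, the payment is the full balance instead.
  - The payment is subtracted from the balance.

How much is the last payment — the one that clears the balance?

$245.28

# | Opening | Interest | Payment | End bal
1 | $1,621.85 | $30.82 | $482.56 | $1,170.11
2 | $1,170.11 | $22.23 | $482.56 | $709.78
3 | $709.78 | $13.49 | $482.56 | $240.71
4 | $240.71 | $4.57 | $245.28 | $0.00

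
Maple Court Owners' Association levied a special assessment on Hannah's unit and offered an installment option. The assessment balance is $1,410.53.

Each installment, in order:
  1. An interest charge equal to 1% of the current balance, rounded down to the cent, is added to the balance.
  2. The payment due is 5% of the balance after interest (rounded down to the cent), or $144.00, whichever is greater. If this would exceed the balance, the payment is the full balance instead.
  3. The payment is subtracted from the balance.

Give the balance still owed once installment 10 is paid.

Installment 1: opening $1,410.53; interest $14.10 → $1,424.63; payment $144.00; balance $1,280.63
Installment 2: opening $1,280.63; interest $12.80 → $1,293.43; payment $144.00; balance $1,149.43
Installment 3: opening $1,149.43; interest $11.49 → $1,160.92; payment $144.00; balance $1,016.92
Installment 4: opening $1,016.92; interest $10.16 → $1,027.08; payment $144.00; balance $883.08
Installment 5: opening $883.08; interest $8.83 → $891.91; payment $144.00; balance $747.91
Installment 6: opening $747.91; interest $7.47 → $755.38; payment $144.00; balance $611.38
Installment 7: opening $611.38; interest $6.11 → $617.49; payment $144.00; balance $473.49
Installment 8: opening $473.49; interest $4.73 → $478.22; payment $144.00; balance $334.22
Installment 9: opening $334.22; interest $3.34 → $337.56; payment $144.00; balance $193.56
Installment 10: opening $193.56; interest $1.93 → $195.49; payment $144.00; balance $51.49

$51.49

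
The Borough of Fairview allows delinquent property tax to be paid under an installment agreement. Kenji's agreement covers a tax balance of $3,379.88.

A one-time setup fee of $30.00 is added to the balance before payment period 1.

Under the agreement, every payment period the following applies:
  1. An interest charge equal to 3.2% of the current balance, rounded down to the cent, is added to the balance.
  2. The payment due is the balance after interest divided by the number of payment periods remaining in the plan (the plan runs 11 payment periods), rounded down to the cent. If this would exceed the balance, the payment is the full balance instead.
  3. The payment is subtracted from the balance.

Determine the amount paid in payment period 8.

Payment period 1: opening $3,409.88; interest $109.11 → $3,518.99; payment $319.90; balance $3,199.09
Payment period 2: opening $3,199.09; interest $102.37 → $3,301.46; payment $330.14; balance $2,971.32
Payment period 3: opening $2,971.32; interest $95.08 → $3,066.40; payment $340.71; balance $2,725.69
Payment period 4: opening $2,725.69; interest $87.22 → $2,812.91; payment $351.61; balance $2,461.30
Payment period 5: opening $2,461.30; interest $78.76 → $2,540.06; payment $362.86; balance $2,177.20
Payment period 6: opening $2,177.20; interest $69.67 → $2,246.87; payment $374.47; balance $1,872.40
Payment period 7: opening $1,872.40; interest $59.91 → $1,932.31; payment $386.46; balance $1,545.85
Payment period 8: opening $1,545.85; interest $49.46 → $1,595.31; payment $398.82; balance $1,196.49

$398.82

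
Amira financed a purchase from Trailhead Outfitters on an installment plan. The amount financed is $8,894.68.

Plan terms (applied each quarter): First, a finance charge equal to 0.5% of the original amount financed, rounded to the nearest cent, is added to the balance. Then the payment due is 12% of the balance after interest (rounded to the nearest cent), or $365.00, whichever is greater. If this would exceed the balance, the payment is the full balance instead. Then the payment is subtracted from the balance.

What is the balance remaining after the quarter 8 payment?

Quarter 1: opening $8,894.68; interest $44.47 → $8,939.15; payment $1,072.70; balance $7,866.45
Quarter 2: opening $7,866.45; interest $44.47 → $7,910.92; payment $949.31; balance $6,961.61
Quarter 3: opening $6,961.61; interest $44.47 → $7,006.08; payment $840.73; balance $6,165.35
Quarter 4: opening $6,165.35; interest $44.47 → $6,209.82; payment $745.18; balance $5,464.64
Quarter 5: opening $5,464.64; interest $44.47 → $5,509.11; payment $661.09; balance $4,848.02
Quarter 6: opening $4,848.02; interest $44.47 → $4,892.49; payment $587.10; balance $4,305.39
Quarter 7: opening $4,305.39; interest $44.47 → $4,349.86; payment $521.98; balance $3,827.88
Quarter 8: opening $3,827.88; interest $44.47 → $3,872.35; payment $464.68; balance $3,407.67

$3,407.67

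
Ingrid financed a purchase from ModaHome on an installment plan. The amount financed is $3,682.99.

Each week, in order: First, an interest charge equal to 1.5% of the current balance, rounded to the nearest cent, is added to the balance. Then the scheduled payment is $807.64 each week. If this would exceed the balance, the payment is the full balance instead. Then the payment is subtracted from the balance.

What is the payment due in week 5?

$614.09

Week 1: $3,682.99 +$55.24 interest = $3,738.23; pay $807.64 → $2,930.59
Week 2: $2,930.59 +$43.96 interest = $2,974.55; pay $807.64 → $2,166.91
Week 3: $2,166.91 +$32.50 interest = $2,199.41; pay $807.64 → $1,391.77
Week 4: $1,391.77 +$20.88 interest = $1,412.65; pay $807.64 → $605.01
Week 5: $605.01 +$9.08 interest = $614.09; pay $614.09 → $0.00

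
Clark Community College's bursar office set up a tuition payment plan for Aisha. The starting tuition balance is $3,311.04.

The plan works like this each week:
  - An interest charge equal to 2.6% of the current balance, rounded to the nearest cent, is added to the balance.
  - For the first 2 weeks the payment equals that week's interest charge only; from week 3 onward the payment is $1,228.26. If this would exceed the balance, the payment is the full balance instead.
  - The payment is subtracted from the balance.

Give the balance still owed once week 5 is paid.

$0.00

Week 1: opening $3,311.04; interest $86.09 → $3,397.13; payment $86.09; balance $3,311.04
Week 2: opening $3,311.04; interest $86.09 → $3,397.13; payment $86.09; balance $3,311.04
Week 3: opening $3,311.04; interest $86.09 → $3,397.13; payment $1,228.26; balance $2,168.87
Week 4: opening $2,168.87; interest $56.39 → $2,225.26; payment $1,228.26; balance $997.00
Week 5: opening $997.00; interest $25.92 → $1,022.92; payment $1,022.92; balance $0.00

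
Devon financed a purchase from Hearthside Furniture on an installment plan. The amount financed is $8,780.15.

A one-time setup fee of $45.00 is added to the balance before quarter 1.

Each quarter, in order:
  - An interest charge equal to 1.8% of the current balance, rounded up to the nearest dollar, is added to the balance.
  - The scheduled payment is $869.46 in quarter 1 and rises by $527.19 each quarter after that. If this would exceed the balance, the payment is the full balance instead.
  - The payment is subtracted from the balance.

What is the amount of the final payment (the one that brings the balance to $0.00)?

# | Opening | Interest | Payment | End bal
1 | $8,825.15 | $159.00 | $869.46 | $8,114.69
2 | $8,114.69 | $147.00 | $1,396.65 | $6,865.04
3 | $6,865.04 | $124.00 | $1,923.84 | $5,065.20
4 | $5,065.20 | $92.00 | $2,451.03 | $2,706.17
5 | $2,706.17 | $49.00 | $2,755.17 | $0.00

$2,755.17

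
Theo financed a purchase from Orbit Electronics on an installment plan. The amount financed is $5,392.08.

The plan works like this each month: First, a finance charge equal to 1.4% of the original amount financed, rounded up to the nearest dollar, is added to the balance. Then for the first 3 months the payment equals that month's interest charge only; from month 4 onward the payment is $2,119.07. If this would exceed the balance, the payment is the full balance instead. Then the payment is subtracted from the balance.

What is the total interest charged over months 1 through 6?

$456.00

Month 1: $5,392.08 +$76.00 interest = $5,468.08; pay $76.00 → $5,392.08
Month 2: $5,392.08 +$76.00 interest = $5,468.08; pay $76.00 → $5,392.08
Month 3: $5,392.08 +$76.00 interest = $5,468.08; pay $76.00 → $5,392.08
Month 4: $5,392.08 +$76.00 interest = $5,468.08; pay $2,119.07 → $3,349.01
Month 5: $3,349.01 +$76.00 interest = $3,425.01; pay $2,119.07 → $1,305.94
Month 6: $1,305.94 +$76.00 interest = $1,381.94; pay $1,381.94 → $0.00
Total interest: $76.00 + $76.00 + $76.00 + $76.00 + $76.00 + $76.00 = $456.00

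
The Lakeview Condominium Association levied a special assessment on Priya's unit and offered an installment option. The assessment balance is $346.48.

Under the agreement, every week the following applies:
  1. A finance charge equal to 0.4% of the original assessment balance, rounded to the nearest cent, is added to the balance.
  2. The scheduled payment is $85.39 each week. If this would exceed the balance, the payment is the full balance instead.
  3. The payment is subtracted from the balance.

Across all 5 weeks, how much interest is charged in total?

$6.95

Week 1: opening $346.48; interest $1.39 → $347.87; payment $85.39; balance $262.48
Week 2: opening $262.48; interest $1.39 → $263.87; payment $85.39; balance $178.48
Week 3: opening $178.48; interest $1.39 → $179.87; payment $85.39; balance $94.48
Week 4: opening $94.48; interest $1.39 → $95.87; payment $85.39; balance $10.48
Week 5: opening $10.48; interest $1.39 → $11.87; payment $11.87; balance $0.00
Total interest: $1.39 + $1.39 + $1.39 + $1.39 + $1.39 = $6.95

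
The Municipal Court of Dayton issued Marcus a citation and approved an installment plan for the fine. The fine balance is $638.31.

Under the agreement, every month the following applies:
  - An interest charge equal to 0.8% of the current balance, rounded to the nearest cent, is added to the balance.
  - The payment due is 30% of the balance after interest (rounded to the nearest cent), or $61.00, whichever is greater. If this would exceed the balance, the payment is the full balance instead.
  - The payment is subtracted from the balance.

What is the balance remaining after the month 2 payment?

Month 1: opening $638.31; interest $5.11 → $643.42; payment $193.03; balance $450.39
Month 2: opening $450.39; interest $3.60 → $453.99; payment $136.20; balance $317.79

$317.79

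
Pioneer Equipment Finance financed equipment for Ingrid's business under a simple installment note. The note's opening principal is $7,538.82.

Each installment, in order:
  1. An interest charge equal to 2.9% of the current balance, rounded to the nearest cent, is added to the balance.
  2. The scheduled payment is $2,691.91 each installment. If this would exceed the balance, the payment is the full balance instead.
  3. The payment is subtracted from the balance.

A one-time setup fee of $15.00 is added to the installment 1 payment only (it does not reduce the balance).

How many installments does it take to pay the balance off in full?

Installment 1: opening $7,538.82; interest $218.63 → $7,757.45; payment $2,691.91 (+ $15.00 fee); balance $5,065.54
Installment 2: opening $5,065.54; interest $146.90 → $5,212.44; payment $2,691.91; balance $2,520.53
Installment 3: opening $2,520.53; interest $73.10 → $2,593.63; payment $2,593.63; balance $0.00
Balance reaches $0.00 in installment 3.

3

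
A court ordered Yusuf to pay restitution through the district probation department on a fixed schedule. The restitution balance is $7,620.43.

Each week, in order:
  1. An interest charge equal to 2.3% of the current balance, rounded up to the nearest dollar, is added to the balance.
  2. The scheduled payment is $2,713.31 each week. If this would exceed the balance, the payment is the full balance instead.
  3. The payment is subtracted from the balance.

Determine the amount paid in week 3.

$2,544.81

Week 1: opening $7,620.43; interest $176.00 → $7,796.43; payment $2,713.31; balance $5,083.12
Week 2: opening $5,083.12; interest $117.00 → $5,200.12; payment $2,713.31; balance $2,486.81
Week 3: opening $2,486.81; interest $58.00 → $2,544.81; payment $2,544.81; balance $0.00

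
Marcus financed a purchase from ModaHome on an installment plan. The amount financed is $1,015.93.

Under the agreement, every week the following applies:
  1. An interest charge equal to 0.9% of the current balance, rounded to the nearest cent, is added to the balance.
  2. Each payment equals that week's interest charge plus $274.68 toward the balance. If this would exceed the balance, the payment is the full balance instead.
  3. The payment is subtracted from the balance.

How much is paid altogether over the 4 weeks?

$1,037.67

Week 1: $1,015.93 +$9.14 interest = $1,025.07; pay $283.82 → $741.25
Week 2: $741.25 +$6.67 interest = $747.92; pay $281.35 → $466.57
Week 3: $466.57 +$4.20 interest = $470.77; pay $278.88 → $191.89
Week 4: $191.89 +$1.73 interest = $193.62; pay $193.62 → $0.00
Total paid: $1,037.67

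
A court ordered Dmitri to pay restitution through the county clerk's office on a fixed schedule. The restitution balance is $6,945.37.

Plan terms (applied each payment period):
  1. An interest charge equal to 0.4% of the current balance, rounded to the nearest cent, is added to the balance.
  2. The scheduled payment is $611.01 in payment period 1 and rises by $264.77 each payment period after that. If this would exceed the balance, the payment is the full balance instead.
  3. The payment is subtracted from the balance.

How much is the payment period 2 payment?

$875.78

# | Opening | Interest | Payment | End bal
1 | $6,945.37 | $27.78 | $611.01 | $6,362.14
2 | $6,362.14 | $25.45 | $875.78 | $5,511.81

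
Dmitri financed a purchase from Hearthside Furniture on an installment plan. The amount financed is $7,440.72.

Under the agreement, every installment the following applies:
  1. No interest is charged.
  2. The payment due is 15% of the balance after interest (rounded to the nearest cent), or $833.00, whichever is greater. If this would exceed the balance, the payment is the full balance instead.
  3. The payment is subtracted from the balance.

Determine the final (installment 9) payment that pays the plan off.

Installment 1: $7,440.72 − $1,116.11 → $6,324.61
Installment 2: $6,324.61 − $948.69 → $5,375.92
Installment 3: $5,375.92 − $833.00 → $4,542.92
Installment 4: $4,542.92 − $833.00 → $3,709.92
Installment 5: $3,709.92 − $833.00 → $2,876.92
Installment 6: $2,876.92 − $833.00 → $2,043.92
Installment 7: $2,043.92 − $833.00 → $1,210.92
Installment 8: $1,210.92 − $833.00 → $377.92
Installment 9: $377.92 − $377.92 → $0.00

$377.92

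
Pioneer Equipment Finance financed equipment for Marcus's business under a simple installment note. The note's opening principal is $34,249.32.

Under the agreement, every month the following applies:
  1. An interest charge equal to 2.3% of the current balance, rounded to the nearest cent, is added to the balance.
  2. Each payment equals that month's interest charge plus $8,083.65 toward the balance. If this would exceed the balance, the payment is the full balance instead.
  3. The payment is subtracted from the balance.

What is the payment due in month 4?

$8,313.61

Month 1: opening $34,249.32; interest $787.73 → $35,037.05; payment $8,871.38; balance $26,165.67
Month 2: opening $26,165.67; interest $601.81 → $26,767.48; payment $8,685.46; balance $18,082.02
Month 3: opening $18,082.02; interest $415.89 → $18,497.91; payment $8,499.54; balance $9,998.37
Month 4: opening $9,998.37; interest $229.96 → $10,228.33; payment $8,313.61; balance $1,914.72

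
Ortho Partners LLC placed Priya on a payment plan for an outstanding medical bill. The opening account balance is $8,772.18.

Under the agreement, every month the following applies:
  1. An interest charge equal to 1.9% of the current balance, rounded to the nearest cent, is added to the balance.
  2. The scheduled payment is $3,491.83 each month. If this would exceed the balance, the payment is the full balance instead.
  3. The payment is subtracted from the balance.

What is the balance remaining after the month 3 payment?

Month 1: opening $8,772.18; interest $166.67 → $8,938.85; payment $3,491.83; balance $5,447.02
Month 2: opening $5,447.02; interest $103.49 → $5,550.51; payment $3,491.83; balance $2,058.68
Month 3: opening $2,058.68; interest $39.11 → $2,097.79; payment $2,097.79; balance $0.00

$0.00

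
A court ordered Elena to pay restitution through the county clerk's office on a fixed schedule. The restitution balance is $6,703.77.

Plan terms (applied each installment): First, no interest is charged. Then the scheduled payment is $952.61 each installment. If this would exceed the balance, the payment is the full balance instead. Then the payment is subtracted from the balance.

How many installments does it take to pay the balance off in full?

Installment 1: opening $6,703.77; payment $952.61; balance $5,751.16
Installment 2: opening $5,751.16; payment $952.61; balance $4,798.55
Installment 3: opening $4,798.55; payment $952.61; balance $3,845.94
Installment 4: opening $3,845.94; payment $952.61; balance $2,893.33
Installment 5: opening $2,893.33; payment $952.61; balance $1,940.72
Installment 6: opening $1,940.72; payment $952.61; balance $988.11
Installment 7: opening $988.11; payment $952.61; balance $35.50
Installment 8: opening $35.50; payment $35.50; balance $0.00
Balance reaches $0.00 in installment 8.

8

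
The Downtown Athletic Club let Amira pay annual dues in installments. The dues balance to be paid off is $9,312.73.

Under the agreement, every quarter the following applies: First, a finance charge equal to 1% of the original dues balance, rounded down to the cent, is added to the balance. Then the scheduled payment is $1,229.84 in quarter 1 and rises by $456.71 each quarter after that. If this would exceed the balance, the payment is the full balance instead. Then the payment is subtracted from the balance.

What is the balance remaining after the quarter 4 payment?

Quarter 1: $9,312.73 +$93.12 interest = $9,405.85; pay $1,229.84 → $8,176.01
Quarter 2: $8,176.01 +$93.12 interest = $8,269.13; pay $1,686.55 → $6,582.58
Quarter 3: $6,582.58 +$93.12 interest = $6,675.70; pay $2,143.26 → $4,532.44
Quarter 4: $4,532.44 +$93.12 interest = $4,625.56; pay $2,599.97 → $2,025.59

$2,025.59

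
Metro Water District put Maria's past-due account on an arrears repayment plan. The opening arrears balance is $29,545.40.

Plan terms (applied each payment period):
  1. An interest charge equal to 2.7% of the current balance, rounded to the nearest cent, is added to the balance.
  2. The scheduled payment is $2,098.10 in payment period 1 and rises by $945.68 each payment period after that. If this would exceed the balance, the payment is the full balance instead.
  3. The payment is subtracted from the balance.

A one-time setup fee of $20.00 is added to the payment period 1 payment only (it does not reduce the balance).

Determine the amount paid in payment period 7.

$6,666.10

# | Opening | Interest | Payment | Fee | End bal
1 | $29,545.40 | $797.73 | $2,098.10 | $20.00 | $28,245.03
2 | $28,245.03 | $762.62 | $3,043.78 | — | $25,963.87
3 | $25,963.87 | $701.02 | $3,989.46 | — | $22,675.43
4 | $22,675.43 | $612.24 | $4,935.14 | — | $18,352.53
5 | $18,352.53 | $495.52 | $5,880.82 | — | $12,967.23
6 | $12,967.23 | $350.12 | $6,826.50 | — | $6,490.85
7 | $6,490.85 | $175.25 | $6,666.10 | — | $0.00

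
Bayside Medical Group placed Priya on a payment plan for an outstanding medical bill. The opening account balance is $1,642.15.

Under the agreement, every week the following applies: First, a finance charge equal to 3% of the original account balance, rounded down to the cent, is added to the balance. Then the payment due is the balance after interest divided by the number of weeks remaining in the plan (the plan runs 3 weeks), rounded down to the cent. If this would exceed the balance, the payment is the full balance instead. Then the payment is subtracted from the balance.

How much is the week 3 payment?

$637.70

Week 1: $1,642.15 +$49.26 interest = $1,691.41; pay $563.80 → $1,127.61
Week 2: $1,127.61 +$49.26 interest = $1,176.87; pay $588.43 → $588.44
Week 3: $588.44 +$49.26 interest = $637.70; pay $637.70 → $0.00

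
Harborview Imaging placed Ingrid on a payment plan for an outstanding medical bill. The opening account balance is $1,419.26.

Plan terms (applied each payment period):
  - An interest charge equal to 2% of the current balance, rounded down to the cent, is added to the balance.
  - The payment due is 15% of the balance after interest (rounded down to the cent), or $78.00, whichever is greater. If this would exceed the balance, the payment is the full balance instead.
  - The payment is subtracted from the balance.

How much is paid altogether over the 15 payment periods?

Payment period 1: opening $1,419.26; interest $28.38 → $1,447.64; payment $217.14; balance $1,230.50
Payment period 2: opening $1,230.50; interest $24.61 → $1,255.11; payment $188.26; balance $1,066.85
Payment period 3: opening $1,066.85; interest $21.33 → $1,088.18; payment $163.22; balance $924.96
Payment period 4: opening $924.96; interest $18.49 → $943.45; payment $141.51; balance $801.94
Payment period 5: opening $801.94; interest $16.03 → $817.97; payment $122.69; balance $695.28
Payment period 6: opening $695.28; interest $13.90 → $709.18; payment $106.37; balance $602.81
Payment period 7: opening $602.81; interest $12.05 → $614.86; payment $92.22; balance $522.64
Payment period 8: opening $522.64; interest $10.45 → $533.09; payment $79.96; balance $453.13
Payment period 9: opening $453.13; interest $9.06 → $462.19; payment $78.00; balance $384.19
Payment period 10: opening $384.19; interest $7.68 → $391.87; payment $78.00; balance $313.87
Payment period 11: opening $313.87; interest $6.27 → $320.14; payment $78.00; balance $242.14
Payment period 12: opening $242.14; interest $4.84 → $246.98; payment $78.00; balance $168.98
Payment period 13: opening $168.98; interest $3.37 → $172.35; payment $78.00; balance $94.35
Payment period 14: opening $94.35; interest $1.88 → $96.23; payment $78.00; balance $18.23
Payment period 15: opening $18.23; interest $0.36 → $18.59; payment $18.59; balance $0.00
Total paid: $1,597.96

$1,597.96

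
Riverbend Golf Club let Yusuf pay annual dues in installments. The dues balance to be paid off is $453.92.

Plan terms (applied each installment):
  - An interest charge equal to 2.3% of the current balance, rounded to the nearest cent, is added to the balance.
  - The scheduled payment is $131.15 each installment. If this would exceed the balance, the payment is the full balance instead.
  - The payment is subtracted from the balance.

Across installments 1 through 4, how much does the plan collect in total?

Installment 1: $453.92 +$10.44 interest = $464.36; pay $131.15 → $333.21
Installment 2: $333.21 +$7.66 interest = $340.87; pay $131.15 → $209.72
Installment 3: $209.72 +$4.82 interest = $214.54; pay $131.15 → $83.39
Installment 4: $83.39 +$1.92 interest = $85.31; pay $85.31 → $0.00
Total paid: $478.76

$478.76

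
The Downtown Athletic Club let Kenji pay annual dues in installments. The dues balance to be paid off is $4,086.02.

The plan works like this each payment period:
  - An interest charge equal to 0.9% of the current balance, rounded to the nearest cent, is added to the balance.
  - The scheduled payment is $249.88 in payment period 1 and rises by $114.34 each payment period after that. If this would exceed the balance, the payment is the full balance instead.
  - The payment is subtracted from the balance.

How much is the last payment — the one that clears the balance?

$116.95

Payment period 1: opening $4,086.02; interest $36.77 → $4,122.79; payment $249.88; balance $3,872.91
Payment period 2: opening $3,872.91; interest $34.86 → $3,907.77; payment $364.22; balance $3,543.55
Payment period 3: opening $3,543.55; interest $31.89 → $3,575.44; payment $478.56; balance $3,096.88
Payment period 4: opening $3,096.88; interest $27.87 → $3,124.75; payment $592.90; balance $2,531.85
Payment period 5: opening $2,531.85; interest $22.79 → $2,554.64; payment $707.24; balance $1,847.40
Payment period 6: opening $1,847.40; interest $16.63 → $1,864.03; payment $821.58; balance $1,042.45
Payment period 7: opening $1,042.45; interest $9.38 → $1,051.83; payment $935.92; balance $115.91
Payment period 8: opening $115.91; interest $1.04 → $116.95; payment $116.95; balance $0.00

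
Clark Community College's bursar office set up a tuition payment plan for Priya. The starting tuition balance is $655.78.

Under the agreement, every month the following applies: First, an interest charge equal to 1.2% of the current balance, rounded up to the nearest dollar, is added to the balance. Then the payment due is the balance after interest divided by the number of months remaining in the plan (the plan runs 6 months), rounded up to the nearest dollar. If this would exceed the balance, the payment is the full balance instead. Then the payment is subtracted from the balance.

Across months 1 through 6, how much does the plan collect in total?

Month 1: opening $655.78; interest $8.00 → $663.78; payment $111.00; balance $552.78
Month 2: opening $552.78; interest $7.00 → $559.78; payment $112.00; balance $447.78
Month 3: opening $447.78; interest $6.00 → $453.78; payment $114.00; balance $339.78
Month 4: opening $339.78; interest $5.00 → $344.78; payment $115.00; balance $229.78
Month 5: opening $229.78; interest $3.00 → $232.78; payment $117.00; balance $115.78
Month 6: opening $115.78; interest $2.00 → $117.78; payment $117.78; balance $0.00
Total paid: $686.78

$686.78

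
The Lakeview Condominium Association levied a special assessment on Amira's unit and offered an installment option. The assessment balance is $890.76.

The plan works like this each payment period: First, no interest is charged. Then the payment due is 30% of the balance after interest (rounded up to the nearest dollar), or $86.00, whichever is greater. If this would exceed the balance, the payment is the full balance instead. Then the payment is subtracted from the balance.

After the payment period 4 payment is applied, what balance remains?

$212.76

Payment period 1: opening $890.76; payment $268.00; balance $622.76
Payment period 2: opening $622.76; payment $187.00; balance $435.76
Payment period 3: opening $435.76; payment $131.00; balance $304.76
Payment period 4: opening $304.76; payment $92.00; balance $212.76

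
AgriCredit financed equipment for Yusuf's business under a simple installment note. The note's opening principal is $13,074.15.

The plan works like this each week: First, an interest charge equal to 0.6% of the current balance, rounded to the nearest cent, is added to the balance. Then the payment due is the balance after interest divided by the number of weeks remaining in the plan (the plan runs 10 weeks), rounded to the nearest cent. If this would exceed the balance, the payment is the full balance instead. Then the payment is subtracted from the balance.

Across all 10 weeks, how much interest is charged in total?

$439.30

Week 1: opening $13,074.15; interest $78.44 → $13,152.59; payment $1,315.26; balance $11,837.33
Week 2: opening $11,837.33; interest $71.02 → $11,908.35; payment $1,323.15; balance $10,585.20
Week 3: opening $10,585.20; interest $63.51 → $10,648.71; payment $1,331.09; balance $9,317.62
Week 4: opening $9,317.62; interest $55.91 → $9,373.53; payment $1,339.08; balance $8,034.45
Week 5: opening $8,034.45; interest $48.21 → $8,082.66; payment $1,347.11; balance $6,735.55
Week 6: opening $6,735.55; interest $40.41 → $6,775.96; payment $1,355.19; balance $5,420.77
Week 7: opening $5,420.77; interest $32.52 → $5,453.29; payment $1,363.32; balance $4,089.97
Week 8: opening $4,089.97; interest $24.54 → $4,114.51; payment $1,371.50; balance $2,743.01
Week 9: opening $2,743.01; interest $16.46 → $2,759.47; payment $1,379.74; balance $1,379.73
Week 10: opening $1,379.73; interest $8.28 → $1,388.01; payment $1,388.01; balance $0.00
Total interest: $78.44 + $71.02 + $63.51 + $55.91 + $48.21 + $40.41 + $32.52 + $24.54 + $16.46 + $8.28 = $439.30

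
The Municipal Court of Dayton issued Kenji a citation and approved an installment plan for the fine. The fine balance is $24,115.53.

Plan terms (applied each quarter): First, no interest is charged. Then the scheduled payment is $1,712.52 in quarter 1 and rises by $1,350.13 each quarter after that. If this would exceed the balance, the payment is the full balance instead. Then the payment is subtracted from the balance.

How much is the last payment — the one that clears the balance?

Quarter 1: $24,115.53 − $1,712.52 → $22,403.01
Quarter 2: $22,403.01 − $3,062.65 → $19,340.36
Quarter 3: $19,340.36 − $4,412.78 → $14,927.58
Quarter 4: $14,927.58 − $5,762.91 → $9,164.67
Quarter 5: $9,164.67 − $7,113.04 → $2,051.63
Quarter 6: $2,051.63 − $2,051.63 → $0.00

$2,051.63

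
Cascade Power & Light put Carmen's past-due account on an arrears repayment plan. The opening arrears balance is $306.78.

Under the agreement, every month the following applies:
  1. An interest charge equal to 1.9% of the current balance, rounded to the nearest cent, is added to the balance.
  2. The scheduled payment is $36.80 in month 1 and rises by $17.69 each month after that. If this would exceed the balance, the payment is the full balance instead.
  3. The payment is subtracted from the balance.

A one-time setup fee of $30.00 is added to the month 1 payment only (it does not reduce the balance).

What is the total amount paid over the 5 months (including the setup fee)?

Month 1: opening $306.78; interest $5.83 → $312.61; payment $36.80 (+ $30.00 fee); balance $275.81
Month 2: opening $275.81; interest $5.24 → $281.05; payment $54.49; balance $226.56
Month 3: opening $226.56; interest $4.30 → $230.86; payment $72.18; balance $158.68
Month 4: opening $158.68; interest $3.01 → $161.69; payment $89.87; balance $71.82
Month 5: opening $71.82; interest $1.36 → $73.18; payment $73.18; balance $0.00
Total paid: $356.52

$356.52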